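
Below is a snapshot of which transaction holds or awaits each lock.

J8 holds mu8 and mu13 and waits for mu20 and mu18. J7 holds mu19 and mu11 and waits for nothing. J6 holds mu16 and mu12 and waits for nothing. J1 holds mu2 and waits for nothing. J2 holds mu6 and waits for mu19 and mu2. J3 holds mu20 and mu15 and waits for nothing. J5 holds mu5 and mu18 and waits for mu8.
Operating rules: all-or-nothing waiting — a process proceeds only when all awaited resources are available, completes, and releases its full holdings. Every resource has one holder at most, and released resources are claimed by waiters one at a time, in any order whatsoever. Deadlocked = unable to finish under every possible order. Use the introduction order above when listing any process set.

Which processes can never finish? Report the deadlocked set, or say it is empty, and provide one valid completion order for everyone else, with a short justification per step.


Deadlocked set: J8 and J5.
Key observation: the loop J8 -> J5 -> J8 blocks itself forever; no other process is dragged down with it.
The rest can finish in the order J1, J7, J6, J3, J2.
Walking it through:
  J1 waits on nothing -> runs at once and releases mu2
  J7 waits on nothing -> runs at once and releases mu19 and mu11
  J6 waits on nothing -> runs at once and releases mu16 and mu12
  J3 waits on nothing -> runs at once and releases mu20 and mu15
  J2 waits on mu19 and mu2 — all released -> runs and releases mu6


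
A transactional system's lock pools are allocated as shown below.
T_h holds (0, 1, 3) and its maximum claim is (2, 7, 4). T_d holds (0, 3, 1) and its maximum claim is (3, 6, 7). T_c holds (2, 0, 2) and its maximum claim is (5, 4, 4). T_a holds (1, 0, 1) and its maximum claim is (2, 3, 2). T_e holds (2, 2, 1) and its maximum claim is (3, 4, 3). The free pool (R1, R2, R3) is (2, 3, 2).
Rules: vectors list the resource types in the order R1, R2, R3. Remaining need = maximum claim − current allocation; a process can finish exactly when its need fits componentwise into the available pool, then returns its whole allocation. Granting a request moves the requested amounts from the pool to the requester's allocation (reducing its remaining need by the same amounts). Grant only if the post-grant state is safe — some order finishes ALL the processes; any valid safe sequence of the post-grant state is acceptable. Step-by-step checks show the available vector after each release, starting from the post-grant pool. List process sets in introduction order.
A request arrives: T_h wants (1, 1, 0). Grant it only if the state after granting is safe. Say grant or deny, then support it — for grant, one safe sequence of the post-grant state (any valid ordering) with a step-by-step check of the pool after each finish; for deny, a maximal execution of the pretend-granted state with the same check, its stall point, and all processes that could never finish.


GRANT — the state after the grant stays safe, e.g. via T_e, T_a, T_c, T_d, T_h.
Key observation: granting shrinks the pool to (1, 2, 2), yet T_e still fits and the chain goes through.
Check on the post-grant state, step by step:
  pool = (1, 2, 2)
  run T_e (needs (1, 2, 2), free (1, 2, 2)); after release of (2, 2, 1) the pool is (3, 4, 3)
  run T_a (needs (1, 3, 1), free (3, 4, 3)); after release of (1, 0, 1) the pool is (4, 4, 4)
  run T_c (needs (3, 4, 2), free (4, 4, 4)); after release of (2, 0, 2) the pool is (6, 4, 6)
  run T_d (needs (3, 3, 6), free (6, 4, 6)); after release of (0, 3, 1) the pool is (6, 7, 7)
  run T_h (needs (1, 5, 1), free (6, 7, 7)); after release of (1, 2, 3) the pool is (7, 9, 10)


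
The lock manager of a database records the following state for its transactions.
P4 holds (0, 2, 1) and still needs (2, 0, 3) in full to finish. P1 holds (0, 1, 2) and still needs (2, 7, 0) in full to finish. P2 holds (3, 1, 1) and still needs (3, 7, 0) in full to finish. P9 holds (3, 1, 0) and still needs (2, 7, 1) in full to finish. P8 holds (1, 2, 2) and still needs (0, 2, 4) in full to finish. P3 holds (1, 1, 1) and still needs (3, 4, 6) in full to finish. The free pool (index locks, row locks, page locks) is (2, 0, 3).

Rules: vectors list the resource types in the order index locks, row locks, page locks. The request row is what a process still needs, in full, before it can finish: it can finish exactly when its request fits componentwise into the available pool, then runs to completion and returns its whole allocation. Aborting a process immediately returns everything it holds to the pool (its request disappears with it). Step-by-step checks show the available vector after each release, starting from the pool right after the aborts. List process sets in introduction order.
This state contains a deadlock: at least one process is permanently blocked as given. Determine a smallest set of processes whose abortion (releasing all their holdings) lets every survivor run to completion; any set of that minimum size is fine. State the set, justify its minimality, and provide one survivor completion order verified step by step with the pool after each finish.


The answer: abort P2 and P9.
Key observation: no ordering could ever have run P1 before the abort of P2 and P9; with (6, 2, 1) back in the pool it fits at step 4.
Why nothing smaller works — every single abort fails: P4 alone leaves P1 blocked (short on row locks); P1 alone leaves P2 blocked (short on row locks); P2 alone leaves P1 blocked (short on row locks); P9 alone leaves P1 blocked (short on row locks); P8 alone leaves P1 blocked (short on row locks); P3 alone leaves P1 blocked (short on row locks).
The survivors complete as P8, P4, P3, P1. Verifying each step (starting from the post-abort pool):
  pool = (8, 2, 4)
  P8: need (0, 2, 4) fits (8, 2, 4); releases (1, 2, 2), pool now (9, 4, 6)
  P4: need (2, 0, 3) fits (9, 4, 6); releases (0, 2, 1), pool now (9, 6, 7)
  P3: need (3, 4, 6) fits (9, 6, 7); releases (1, 1, 1), pool now (10, 7, 8)
  P1: need (2, 7, 0) fits (10, 7, 8); releases (0, 1, 2), pool now (10, 8, 10)


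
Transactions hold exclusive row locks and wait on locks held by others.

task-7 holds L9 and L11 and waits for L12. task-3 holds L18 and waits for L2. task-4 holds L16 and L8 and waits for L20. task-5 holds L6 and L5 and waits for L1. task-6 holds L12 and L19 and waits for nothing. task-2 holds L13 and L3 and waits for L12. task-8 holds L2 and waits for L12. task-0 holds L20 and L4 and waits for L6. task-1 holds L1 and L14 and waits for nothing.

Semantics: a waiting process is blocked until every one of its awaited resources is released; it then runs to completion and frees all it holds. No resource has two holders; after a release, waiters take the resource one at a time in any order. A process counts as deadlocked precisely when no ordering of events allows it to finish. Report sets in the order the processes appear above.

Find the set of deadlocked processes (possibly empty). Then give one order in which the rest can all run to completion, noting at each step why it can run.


No process is deadlocked.
Key observation: all waits point, directly or indirectly, at processes that can finish, so nothing is permanently blocked.
A valid finishing order for the others: task-6, task-7, task-8, task-2, task-3, task-1, task-5, task-0, task-4.
Walking it through:
  task-6 waits on nothing -> runs at once and releases L12 and L19
  run task-7 (all its waits — L12 — are resolved); releases L9 and L11
  run task-8 (all its waits — L12 — are resolved); releases L2
  run task-2 (all its waits — L12 — are resolved); releases L13 and L3
  run task-3 (all its waits — L2 — are resolved); releases L18
  task-1 waits on nothing -> runs at once and releases L1 and L14
  run task-5 (all its waits — L1 — are resolved); releases L6 and L5
  run task-0 (all its waits — L6 — are resolved); releases L20 and L4
  run task-4 (all its waits — L20 — are resolved); releases L16 and L8


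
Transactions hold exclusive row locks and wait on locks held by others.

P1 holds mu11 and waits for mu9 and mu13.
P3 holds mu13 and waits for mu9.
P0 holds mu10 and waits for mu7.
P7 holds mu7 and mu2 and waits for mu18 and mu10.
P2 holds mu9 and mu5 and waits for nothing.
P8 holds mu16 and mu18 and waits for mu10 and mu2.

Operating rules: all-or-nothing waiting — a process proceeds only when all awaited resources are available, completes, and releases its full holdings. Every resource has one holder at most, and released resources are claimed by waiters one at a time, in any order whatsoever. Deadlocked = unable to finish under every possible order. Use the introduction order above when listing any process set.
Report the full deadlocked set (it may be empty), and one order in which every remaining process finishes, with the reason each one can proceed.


Deadlocked set: P0, P7 and P8.
Key observation: along P0 -> P7 -> P0, each member waits on what the next one holds — a deadlock; P8 is caught in further circular waits.
The rest can finish in the order P2, P3, P1.
Walking it through:
  run P2 (it waits on nothing); releases mu9 and mu5
  P3: everything it awaited (mu9) is free; runs, freeing mu13
  P1: everything it awaited (mu9 and mu13) is free; runs, freeing mu11


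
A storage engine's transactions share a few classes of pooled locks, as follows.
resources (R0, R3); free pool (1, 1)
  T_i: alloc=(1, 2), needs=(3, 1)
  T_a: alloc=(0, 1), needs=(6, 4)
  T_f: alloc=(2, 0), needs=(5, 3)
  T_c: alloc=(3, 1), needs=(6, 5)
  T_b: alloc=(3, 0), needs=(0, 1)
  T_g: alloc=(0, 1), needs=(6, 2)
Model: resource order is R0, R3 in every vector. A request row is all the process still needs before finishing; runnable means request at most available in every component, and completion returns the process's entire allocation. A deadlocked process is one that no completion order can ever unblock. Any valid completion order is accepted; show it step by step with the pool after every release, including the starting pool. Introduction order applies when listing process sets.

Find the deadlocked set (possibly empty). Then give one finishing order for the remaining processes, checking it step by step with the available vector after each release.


The deadlocked set is empty.
Key observation: T_b fits the free pool immediately, and its release cascades until everyone finishes.
A valid finishing order for the others: T_b, T_i, T_f, T_g, T_a, T_c. Step-by-step check:
  pool = (1, 1)
  T_b: need (0, 1) fits (1, 1); releases (3, 0), pool now (4, 1)
  T_i: need (3, 1) fits (4, 1); releases (1, 2), pool now (5, 3)
  T_f: need (5, 3) fits (5, 3); releases (2, 0), pool now (7, 3)
  T_g: need (6, 2) fits (7, 3); releases (0, 1), pool now (7, 4)
  T_a: need (6, 4) fits (7, 4); releases (0, 1), pool now (7, 5)
  T_c: need (6, 5) fits (7, 5); releases (3, 1), pool now (10, 6)


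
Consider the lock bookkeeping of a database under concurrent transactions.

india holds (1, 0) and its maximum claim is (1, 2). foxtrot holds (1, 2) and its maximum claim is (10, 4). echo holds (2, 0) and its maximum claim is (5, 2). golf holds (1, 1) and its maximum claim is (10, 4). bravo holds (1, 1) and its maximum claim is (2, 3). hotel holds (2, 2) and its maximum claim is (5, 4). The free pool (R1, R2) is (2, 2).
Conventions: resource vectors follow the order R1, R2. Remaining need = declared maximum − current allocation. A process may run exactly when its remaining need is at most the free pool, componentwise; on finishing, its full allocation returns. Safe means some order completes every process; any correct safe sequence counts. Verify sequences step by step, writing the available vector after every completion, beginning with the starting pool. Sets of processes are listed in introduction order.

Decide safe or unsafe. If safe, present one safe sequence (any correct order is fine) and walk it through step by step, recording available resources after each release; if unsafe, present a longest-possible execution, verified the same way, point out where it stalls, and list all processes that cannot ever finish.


The state is UNSAFE.
Key observation: even finishing india, hotel, bravo, echo leaves just (8, 5) free — too little R1 for any of the remaining processes.
Going as far as possible: india, hotel, bravo, echo; after that, nothing fits. Step-by-step check:
  pool = (2, 2)
  run india (needs (0, 2), free (2, 2)); after release of (1, 0) the pool is (3, 2)
  run hotel (needs (3, 2), free (3, 2)); after release of (2, 2) the pool is (5, 4)
  run bravo (needs (1, 2), free (5, 4)); after release of (1, 1) the pool is (6, 5)
  run echo (needs (3, 2), free (6, 5)); after release of (2, 0) the pool is (8, 5)
  foxtrot cannot run: need (9, 2) vs free (8, 5) (insufficient R1)
  golf cannot run: need (9, 3) vs free (8, 5) (insufficient R1)
Permanently blocked: foxtrot and golf.


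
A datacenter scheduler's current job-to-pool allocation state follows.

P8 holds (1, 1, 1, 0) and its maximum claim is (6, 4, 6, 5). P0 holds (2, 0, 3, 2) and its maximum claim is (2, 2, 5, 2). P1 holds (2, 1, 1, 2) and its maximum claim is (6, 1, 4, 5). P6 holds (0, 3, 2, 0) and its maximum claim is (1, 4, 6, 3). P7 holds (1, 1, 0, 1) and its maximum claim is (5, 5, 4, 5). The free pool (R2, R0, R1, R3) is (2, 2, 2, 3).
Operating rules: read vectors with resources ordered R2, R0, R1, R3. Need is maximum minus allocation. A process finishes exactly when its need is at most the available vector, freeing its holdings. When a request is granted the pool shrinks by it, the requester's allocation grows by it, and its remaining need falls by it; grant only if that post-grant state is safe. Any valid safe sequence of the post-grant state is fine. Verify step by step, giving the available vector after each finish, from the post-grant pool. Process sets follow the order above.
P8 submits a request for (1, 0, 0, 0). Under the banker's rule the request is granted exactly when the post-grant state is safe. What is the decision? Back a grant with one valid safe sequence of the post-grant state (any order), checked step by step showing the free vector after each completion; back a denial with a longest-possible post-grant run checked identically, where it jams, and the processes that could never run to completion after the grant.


DENY. Granting would leave the state unsafe.
Key observation: P0, P6 can finish, but then (3, 5, 7, 5) is all there is, and the blocked group's R2 demands exceed it.
After a pretend grant, a maximal execution: P0, P6 — then nothing else fits. Check, step by step:
  pool = (1, 2, 2, 3)
  P0: need (0, 2, 2, 0) fits (1, 2, 2, 3); releases (2, 0, 3, 2), pool now (3, 2, 5, 5)
  P6: need (1, 1, 4, 3) fits (3, 2, 5, 5); releases (0, 3, 2, 0), pool now (3, 5, 7, 5)
  P8 still needs (4, 3, 5, 5) but only (3, 5, 7, 5) is free — short on R2
  P1 still needs (4, 0, 3, 3) but only (3, 5, 7, 5) is free — short on R2
  P7 still needs (4, 4, 4, 4) but only (3, 5, 7, 5) is free — short on R2
Had the request been granted, P8, P1 and P7 could never finish.


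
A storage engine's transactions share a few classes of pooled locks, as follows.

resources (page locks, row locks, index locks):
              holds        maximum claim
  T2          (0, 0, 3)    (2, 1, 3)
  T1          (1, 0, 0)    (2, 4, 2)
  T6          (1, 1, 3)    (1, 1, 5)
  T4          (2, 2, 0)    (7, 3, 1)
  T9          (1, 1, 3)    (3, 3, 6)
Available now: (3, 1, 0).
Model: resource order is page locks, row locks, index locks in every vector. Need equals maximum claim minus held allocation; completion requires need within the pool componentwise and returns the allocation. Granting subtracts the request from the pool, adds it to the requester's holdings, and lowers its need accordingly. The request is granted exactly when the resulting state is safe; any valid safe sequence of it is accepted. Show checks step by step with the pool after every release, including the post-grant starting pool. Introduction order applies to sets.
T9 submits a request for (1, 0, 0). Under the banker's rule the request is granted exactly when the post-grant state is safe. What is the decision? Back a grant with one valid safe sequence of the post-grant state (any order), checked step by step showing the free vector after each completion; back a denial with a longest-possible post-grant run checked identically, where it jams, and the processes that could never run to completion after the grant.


GRANT — the state after the grant stays safe, e.g. via T2, T6, T9, T4, T1.
Key observation: granting shrinks the pool to (2, 1, 0), yet T2 still fits and the chain goes through.
Verifying the post-grant state step by step:
  pool = (2, 1, 0)
  run T2 (needs (2, 1, 0), free (2, 1, 0)); after release of (0, 0, 3) the pool is (2, 1, 3)
  run T6 (needs (0, 0, 2), free (2, 1, 3)); after release of (1, 1, 3) the pool is (3, 2, 6)
  run T9 (needs (1, 2, 3), free (3, 2, 6)); after release of (2, 1, 3) the pool is (5, 3, 9)
  run T4 (needs (5, 1, 1), free (5, 3, 9)); after release of (2, 2, 0) the pool is (7, 5, 9)
  run T1 (needs (1, 4, 2), free (7, 5, 9)); after release of (1, 0, 0) the pool is (8, 5, 9)


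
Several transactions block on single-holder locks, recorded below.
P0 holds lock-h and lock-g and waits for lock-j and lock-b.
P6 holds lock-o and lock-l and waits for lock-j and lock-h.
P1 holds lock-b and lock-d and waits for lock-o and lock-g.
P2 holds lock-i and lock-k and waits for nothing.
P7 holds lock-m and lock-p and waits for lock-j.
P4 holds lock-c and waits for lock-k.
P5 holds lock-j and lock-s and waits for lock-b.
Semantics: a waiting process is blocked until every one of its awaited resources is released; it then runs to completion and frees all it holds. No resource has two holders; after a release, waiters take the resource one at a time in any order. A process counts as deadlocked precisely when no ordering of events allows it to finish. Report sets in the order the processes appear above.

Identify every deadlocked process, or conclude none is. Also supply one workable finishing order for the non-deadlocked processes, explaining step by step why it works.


Deadlocked set: P0, P6, P1, P7 and P5.
Key observation: the wait chain closes on itself along P0 -> P1 -> P0; P6 and P5 are caught in further circular waits and P7 waits into the deadlock from upstream.
One completion order for the rest: P2, P4.
Check, step by step:
  run P2 (it waits on nothing); releases lock-i and lock-k
  run P4 (all its waits — lock-k — are resolved); releases lock-c


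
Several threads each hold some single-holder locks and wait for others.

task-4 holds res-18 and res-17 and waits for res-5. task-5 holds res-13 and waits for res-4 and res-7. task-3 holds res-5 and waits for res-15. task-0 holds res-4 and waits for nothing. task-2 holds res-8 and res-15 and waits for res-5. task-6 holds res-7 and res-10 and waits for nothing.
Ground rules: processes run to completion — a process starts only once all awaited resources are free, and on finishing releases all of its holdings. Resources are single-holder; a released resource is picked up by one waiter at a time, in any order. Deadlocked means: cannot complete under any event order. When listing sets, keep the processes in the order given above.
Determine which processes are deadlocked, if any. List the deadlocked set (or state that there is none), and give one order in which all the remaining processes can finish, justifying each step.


Deadlocked: task-4, task-3 and task-2.
Key observation: the waits loop around task-3 -> task-2 -> task-3 with no way out; task-4 waits into the deadlock from upstream.
A valid finishing order for the others: task-0, task-6, task-5.
Verifying each step:
  task-0: no waits; runs immediately, freeing res-4
  task-6: no waits; runs immediately, freeing res-7 and res-10
  task-5: everything it awaited (res-4 and res-7) is free; runs, freeing res-13


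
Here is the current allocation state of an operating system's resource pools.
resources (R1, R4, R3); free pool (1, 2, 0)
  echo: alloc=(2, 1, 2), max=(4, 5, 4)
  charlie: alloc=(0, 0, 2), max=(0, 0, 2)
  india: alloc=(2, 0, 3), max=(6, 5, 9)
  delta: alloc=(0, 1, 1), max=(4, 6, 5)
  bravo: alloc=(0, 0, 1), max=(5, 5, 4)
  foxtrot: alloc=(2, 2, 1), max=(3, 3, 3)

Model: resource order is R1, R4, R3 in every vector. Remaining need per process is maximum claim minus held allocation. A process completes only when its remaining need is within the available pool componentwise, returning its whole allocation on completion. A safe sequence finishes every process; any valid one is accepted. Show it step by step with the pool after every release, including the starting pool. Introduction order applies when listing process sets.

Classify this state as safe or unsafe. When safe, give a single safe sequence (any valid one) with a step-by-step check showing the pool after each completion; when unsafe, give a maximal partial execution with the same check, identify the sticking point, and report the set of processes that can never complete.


The state is SAFE; one workable sequence: charlie, foxtrot, echo, bravo, india, delta.
Key observation: the order's first zero-slack moment is foxtrot ((1, 1, 2) needed, (1, 2, 2) free — a requested resource with nothing to spare).
Walking it through:
  pool = (1, 2, 0)
  run charlie (needs (0, 0, 0), free (1, 2, 0)); after release of (0, 0, 2) the pool is (1, 2, 2)
  run foxtrot (needs (1, 1, 2), free (1, 2, 2)); after release of (2, 2, 1) the pool is (3, 4, 3)
  run echo (needs (2, 4, 2), free (3, 4, 3)); after release of (2, 1, 2) the pool is (5, 5, 5)
  run bravo (needs (5, 5, 3), free (5, 5, 5)); after release of (0, 0, 1) the pool is (5, 5, 6)
  run india (needs (4, 5, 6), free (5, 5, 6)); after release of (2, 0, 3) the pool is (7, 5, 9)
  run delta (needs (4, 5, 4), free (7, 5, 9)); after release of (0, 1, 1) the pool is (7, 6, 10)


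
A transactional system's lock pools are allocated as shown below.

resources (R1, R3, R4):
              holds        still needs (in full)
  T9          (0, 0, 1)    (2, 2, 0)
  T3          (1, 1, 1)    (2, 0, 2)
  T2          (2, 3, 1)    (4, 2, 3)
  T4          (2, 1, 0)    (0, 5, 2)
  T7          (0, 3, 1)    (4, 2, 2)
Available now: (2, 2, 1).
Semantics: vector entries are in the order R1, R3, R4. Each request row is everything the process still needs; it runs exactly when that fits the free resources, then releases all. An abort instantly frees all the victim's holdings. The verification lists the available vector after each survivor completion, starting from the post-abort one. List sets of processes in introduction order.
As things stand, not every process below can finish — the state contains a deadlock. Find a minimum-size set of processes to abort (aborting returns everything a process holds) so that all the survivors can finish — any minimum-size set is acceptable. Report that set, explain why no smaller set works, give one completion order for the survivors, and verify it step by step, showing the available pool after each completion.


The answer: abort T7.
Key observation: no ordering could ever have run T4 before the abort of T7; with (0, 3, 1) back in the pool it fits at step 2.
Minimality: the empty abort set fails — the state is deadlocked as it stands.
One survivor order: T9, T4, T2, T3. Walking it through (post-abort pool first):
  pool = (2, 5, 2)
  run T9 (needs (2, 2, 0), free (2, 5, 2)); after release of (0, 0, 1) the pool is (2, 5, 3)
  run T4 (needs (0, 5, 2), free (2, 5, 3)); after release of (2, 1, 0) the pool is (4, 6, 3)
  run T2 (needs (4, 2, 3), free (4, 6, 3)); after release of (2, 3, 1) the pool is (6, 9, 4)
  run T3 (needs (2, 0, 2), free (6, 9, 4)); after release of (1, 1, 1) the pool is (7, 10, 5)


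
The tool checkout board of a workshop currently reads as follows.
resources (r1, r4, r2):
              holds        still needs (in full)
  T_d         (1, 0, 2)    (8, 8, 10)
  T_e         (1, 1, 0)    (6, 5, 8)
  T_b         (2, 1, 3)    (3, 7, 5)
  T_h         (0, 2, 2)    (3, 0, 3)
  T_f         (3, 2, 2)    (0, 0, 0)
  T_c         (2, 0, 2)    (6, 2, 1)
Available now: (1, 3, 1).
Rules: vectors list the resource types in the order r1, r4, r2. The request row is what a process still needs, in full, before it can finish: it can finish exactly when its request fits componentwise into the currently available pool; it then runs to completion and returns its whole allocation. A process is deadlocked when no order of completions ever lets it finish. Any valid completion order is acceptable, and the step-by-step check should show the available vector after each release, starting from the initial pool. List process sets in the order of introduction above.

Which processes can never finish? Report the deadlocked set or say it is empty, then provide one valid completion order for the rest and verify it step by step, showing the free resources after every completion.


No process is deadlocked.
Key observation: the pool covers T_f at once, and every later process fits after earlier releases.
A valid finishing order for the others: T_f, T_h, T_b, T_e, T_c, T_d. Check, step by step:
  pool = (1, 3, 1)
  T_f needs (0, 0, 0) <= (1, 3, 1) -> finishes; pool += (3, 2, 2) = (4, 5, 3)
  T_h needs (3, 0, 3) <= (4, 5, 3) -> finishes; pool += (0, 2, 2) = (4, 7, 5)
  T_b needs (3, 7, 5) <= (4, 7, 5) -> finishes; pool += (2, 1, 3) = (6, 8, 8)
  T_e needs (6, 5, 8) <= (6, 8, 8) -> finishes; pool += (1, 1, 0) = (7, 9, 8)
  T_c needs (6, 2, 1) <= (7, 9, 8) -> finishes; pool += (2, 0, 2) = (9, 9, 10)
  T_d needs (8, 8, 10) <= (9, 9, 10) -> finishes; pool += (1, 0, 2) = (10, 9, 12)


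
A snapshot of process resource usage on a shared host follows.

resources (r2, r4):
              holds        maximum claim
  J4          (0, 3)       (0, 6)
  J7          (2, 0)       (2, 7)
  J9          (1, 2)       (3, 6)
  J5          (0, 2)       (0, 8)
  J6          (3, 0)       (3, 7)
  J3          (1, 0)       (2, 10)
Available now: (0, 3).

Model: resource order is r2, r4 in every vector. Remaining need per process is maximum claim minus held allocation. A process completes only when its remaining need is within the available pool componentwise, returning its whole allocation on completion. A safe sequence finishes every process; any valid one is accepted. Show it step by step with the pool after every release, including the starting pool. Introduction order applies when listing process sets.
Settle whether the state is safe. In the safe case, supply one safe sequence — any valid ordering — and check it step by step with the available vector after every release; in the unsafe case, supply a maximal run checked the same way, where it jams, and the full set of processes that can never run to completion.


SAFE, for example via the order J4, J5, J6, J7, J9, J3.
Key observation: the first exact fit in this order is J4 — it needs (0, 3) with (0, 3) free, meeting a requested resource to the last unit.
Check, step by step:
  pool = (0, 3)
  run J4 (needs (0, 3), free (0, 3)); after release of (0, 3) the pool is (0, 6)
  run J5 (needs (0, 6), free (0, 6)); after release of (0, 2) the pool is (0, 8)
  run J6 (needs (0, 7), free (0, 8)); after release of (3, 0) the pool is (3, 8)
  run J7 (needs (0, 7), free (3, 8)); after release of (2, 0) the pool is (5, 8)
  run J9 (needs (2, 4), free (5, 8)); after release of (1, 2) the pool is (6, 10)
  run J3 (needs (1, 10), free (6, 10)); after release of (1, 0) the pool is (7, 10)


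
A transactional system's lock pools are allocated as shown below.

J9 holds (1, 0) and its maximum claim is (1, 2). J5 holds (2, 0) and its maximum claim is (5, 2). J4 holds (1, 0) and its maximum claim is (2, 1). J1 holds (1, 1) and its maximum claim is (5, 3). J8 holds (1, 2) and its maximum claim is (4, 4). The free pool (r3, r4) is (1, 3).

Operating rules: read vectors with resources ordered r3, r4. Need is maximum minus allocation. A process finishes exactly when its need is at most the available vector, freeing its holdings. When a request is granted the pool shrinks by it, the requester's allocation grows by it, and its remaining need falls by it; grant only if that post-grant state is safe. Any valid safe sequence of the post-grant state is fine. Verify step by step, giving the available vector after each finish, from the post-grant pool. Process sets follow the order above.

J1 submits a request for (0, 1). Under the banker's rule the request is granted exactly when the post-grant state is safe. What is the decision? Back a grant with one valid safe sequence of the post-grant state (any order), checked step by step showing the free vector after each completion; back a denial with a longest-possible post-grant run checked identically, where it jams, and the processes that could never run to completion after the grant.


GRANT: granting preserves safety; a valid post-grant sequence is J9, J4, J8, J5, J1.
Key observation: granting shrinks the pool to (1, 2), yet J9 still fits and the chain goes through.
Step-by-step check of the post-grant state:
  pool = (1, 2)
  J9: need (0, 2) fits (1, 2); releases (1, 0), pool now (2, 2)
  J4: need (1, 1) fits (2, 2); releases (1, 0), pool now (3, 2)
  J8: need (3, 2) fits (3, 2); releases (1, 2), pool now (4, 4)
  J5: need (3, 2) fits (4, 4); releases (2, 0), pool now (6, 4)
  J1: need (4, 1) fits (6, 4); releases (1, 2), pool now (7, 6)


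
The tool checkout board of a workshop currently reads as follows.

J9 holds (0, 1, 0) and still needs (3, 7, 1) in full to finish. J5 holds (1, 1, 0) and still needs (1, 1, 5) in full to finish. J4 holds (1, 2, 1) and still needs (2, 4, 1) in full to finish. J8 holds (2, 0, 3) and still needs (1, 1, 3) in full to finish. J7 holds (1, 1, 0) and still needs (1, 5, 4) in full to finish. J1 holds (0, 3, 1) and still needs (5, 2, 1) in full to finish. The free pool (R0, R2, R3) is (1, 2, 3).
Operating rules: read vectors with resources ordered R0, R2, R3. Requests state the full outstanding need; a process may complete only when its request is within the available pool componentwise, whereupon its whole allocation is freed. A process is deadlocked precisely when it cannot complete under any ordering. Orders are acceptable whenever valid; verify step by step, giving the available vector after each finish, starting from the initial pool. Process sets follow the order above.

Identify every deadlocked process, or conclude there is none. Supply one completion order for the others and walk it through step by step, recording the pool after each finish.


Deadlocked set: J9, J4, J7 and J1.
Key observation: after J8, J5 the pool peaks at (4, 3, 6), and each blocked process is short somewhere: J9 on R2; J4 on R2; J7 on R2; J1 on R0.
One completion order for the rest: J8, J5. Walking it through:
  pool = (1, 2, 3)
  J8 needs (1, 1, 3) <= (1, 2, 3) -> finishes; pool += (2, 0, 3) = (3, 2, 6)
  J5 needs (1, 1, 5) <= (3, 2, 6) -> finishes; pool += (1, 1, 0) = (4, 3, 6)
The stuck group stays short no matter what:
  J9 cannot run: need (3, 7, 1) vs free (4, 3, 6) (insufficient R2)
  J4 cannot run: need (2, 4, 1) vs free (4, 3, 6) (insufficient R2)
  J7 cannot run: need (1, 5, 4) vs free (4, 3, 6) (insufficient R2)
  J1 cannot run: need (5, 2, 1) vs free (4, 3, 6) (insufficient R0)


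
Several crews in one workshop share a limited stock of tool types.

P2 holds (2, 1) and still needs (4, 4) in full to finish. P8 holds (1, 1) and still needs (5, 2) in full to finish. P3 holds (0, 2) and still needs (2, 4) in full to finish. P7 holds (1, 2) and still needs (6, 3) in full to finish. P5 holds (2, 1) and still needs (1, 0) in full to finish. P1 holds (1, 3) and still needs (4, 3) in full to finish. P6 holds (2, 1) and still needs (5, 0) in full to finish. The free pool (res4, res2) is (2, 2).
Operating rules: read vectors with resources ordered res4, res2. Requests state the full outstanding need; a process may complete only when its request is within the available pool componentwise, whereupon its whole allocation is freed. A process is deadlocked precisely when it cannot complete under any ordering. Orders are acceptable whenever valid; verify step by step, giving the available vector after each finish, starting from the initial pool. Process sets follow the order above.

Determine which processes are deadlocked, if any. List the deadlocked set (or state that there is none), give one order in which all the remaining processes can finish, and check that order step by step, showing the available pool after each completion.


No process is deadlocked.
Key observation: starting with P5, each completion frees enough for the next — no one is permanently blocked.
A valid finishing order for the others: P5, P1, P3, P2, P8, P7, P6. Check, step by step:
  pool = (2, 2)
  run P5 (needs (1, 0), free (2, 2)); after release of (2, 1) the pool is (4, 3)
  run P1 (needs (4, 3), free (4, 3)); after release of (1, 3) the pool is (5, 6)
  run P3 (needs (2, 4), free (5, 6)); after release of (0, 2) the pool is (5, 8)
  run P2 (needs (4, 4), free (5, 8)); after release of (2, 1) the pool is (7, 9)
  run P8 (needs (5, 2), free (7, 9)); after release of (1, 1) the pool is (8, 10)
  run P7 (needs (6, 3), free (8, 10)); after release of (1, 2) the pool is (9, 12)
  run P6 (needs (5, 0), free (9, 12)); after release of (2, 1) the pool is (11, 13)


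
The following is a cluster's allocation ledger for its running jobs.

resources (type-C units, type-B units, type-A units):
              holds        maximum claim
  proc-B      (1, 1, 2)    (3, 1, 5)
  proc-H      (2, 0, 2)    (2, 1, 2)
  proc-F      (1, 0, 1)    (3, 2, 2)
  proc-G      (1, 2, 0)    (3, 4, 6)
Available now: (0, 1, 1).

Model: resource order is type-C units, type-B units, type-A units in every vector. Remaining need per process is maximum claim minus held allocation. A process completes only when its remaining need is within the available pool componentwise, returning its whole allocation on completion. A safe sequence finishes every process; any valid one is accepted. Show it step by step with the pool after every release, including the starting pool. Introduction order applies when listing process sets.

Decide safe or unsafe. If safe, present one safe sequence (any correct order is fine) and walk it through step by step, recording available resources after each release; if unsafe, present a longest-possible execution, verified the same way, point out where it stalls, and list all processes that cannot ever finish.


The state is SAFE; one workable sequence: proc-H, proc-B, proc-F, proc-G.
Key observation: proc-H marks the first exact bind of the order: its need (0, 1, 0) fits the free (0, 1, 1) with zero slack on a requested resource.
Walking it through:
  pool = (0, 1, 1)
  proc-H needs (0, 1, 0) <= (0, 1, 1) -> finishes; pool += (2, 0, 2) = (2, 1, 3)
  proc-B needs (2, 0, 3) <= (2, 1, 3) -> finishes; pool += (1, 1, 2) = (3, 2, 5)
  proc-F needs (2, 2, 1) <= (3, 2, 5) -> finishes; pool += (1, 0, 1) = (4, 2, 6)
  proc-G needs (2, 2, 6) <= (4, 2, 6) -> finishes; pool += (1, 2, 0) = (5, 4, 6)


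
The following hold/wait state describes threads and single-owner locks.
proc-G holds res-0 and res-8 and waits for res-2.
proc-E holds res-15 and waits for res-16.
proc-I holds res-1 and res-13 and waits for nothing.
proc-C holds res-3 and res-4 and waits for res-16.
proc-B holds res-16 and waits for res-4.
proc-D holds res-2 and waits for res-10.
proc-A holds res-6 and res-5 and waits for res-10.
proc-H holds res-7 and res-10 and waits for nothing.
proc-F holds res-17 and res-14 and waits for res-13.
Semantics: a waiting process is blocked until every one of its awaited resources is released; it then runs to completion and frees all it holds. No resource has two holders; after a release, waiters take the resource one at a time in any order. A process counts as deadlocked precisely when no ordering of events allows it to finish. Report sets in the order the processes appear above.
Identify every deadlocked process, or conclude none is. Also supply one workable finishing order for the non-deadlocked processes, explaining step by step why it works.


Deadlocked: proc-E, proc-C and proc-B.
Key observation: the knot is the closed ring of waits proc-B -> proc-C -> proc-B; proc-E waits into the deadlock from upstream.
One completion order for the rest: proc-H, proc-I, proc-A, proc-D, proc-F, proc-G.
Check, step by step:
  proc-H waits on nothing -> runs at once and releases res-7 and res-10
  proc-I waits on nothing -> runs at once and releases res-1 and res-13
  proc-A: everything it awaited (res-10) is free; runs, freeing res-6 and res-5
  proc-D: everything it awaited (res-10) is free; runs, freeing res-2
  proc-F: everything it awaited (res-13) is free; runs, freeing res-17 and res-14
  proc-G: everything it awaited (res-2) is free; runs, freeing res-0 and res-8


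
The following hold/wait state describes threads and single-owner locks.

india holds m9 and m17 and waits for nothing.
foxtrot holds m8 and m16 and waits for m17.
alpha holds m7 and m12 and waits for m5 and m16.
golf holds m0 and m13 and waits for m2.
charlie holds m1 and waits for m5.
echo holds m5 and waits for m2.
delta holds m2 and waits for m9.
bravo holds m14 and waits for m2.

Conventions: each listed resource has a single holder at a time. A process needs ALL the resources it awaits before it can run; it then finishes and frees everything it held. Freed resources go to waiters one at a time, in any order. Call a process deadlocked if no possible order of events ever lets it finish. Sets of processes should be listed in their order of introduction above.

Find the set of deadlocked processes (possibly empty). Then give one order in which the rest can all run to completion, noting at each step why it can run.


No process is deadlocked.
Key observation: every chain of waits terminates; starting from the processes that wait on nothing, all the rest unlock in turn.
A valid finishing order for the others: india, foxtrot, delta, golf, echo, alpha, bravo, charlie.
Check, step by step:
  india: no waits; runs immediately, freeing m9 and m17
  foxtrot: everything it awaited (m17) is free; runs, freeing m8 and m16
  delta: everything it awaited (m9) is free; runs, freeing m2
  golf: everything it awaited (m2) is free; runs, freeing m0 and m13
  echo: everything it awaited (m2) is free; runs, freeing m5
  alpha: everything it awaited (m5 and m16) is free; runs, freeing m7 and m12
  bravo: everything it awaited (m2) is free; runs, freeing m14
  charlie: everything it awaited (m5) is free; runs, freeing m1


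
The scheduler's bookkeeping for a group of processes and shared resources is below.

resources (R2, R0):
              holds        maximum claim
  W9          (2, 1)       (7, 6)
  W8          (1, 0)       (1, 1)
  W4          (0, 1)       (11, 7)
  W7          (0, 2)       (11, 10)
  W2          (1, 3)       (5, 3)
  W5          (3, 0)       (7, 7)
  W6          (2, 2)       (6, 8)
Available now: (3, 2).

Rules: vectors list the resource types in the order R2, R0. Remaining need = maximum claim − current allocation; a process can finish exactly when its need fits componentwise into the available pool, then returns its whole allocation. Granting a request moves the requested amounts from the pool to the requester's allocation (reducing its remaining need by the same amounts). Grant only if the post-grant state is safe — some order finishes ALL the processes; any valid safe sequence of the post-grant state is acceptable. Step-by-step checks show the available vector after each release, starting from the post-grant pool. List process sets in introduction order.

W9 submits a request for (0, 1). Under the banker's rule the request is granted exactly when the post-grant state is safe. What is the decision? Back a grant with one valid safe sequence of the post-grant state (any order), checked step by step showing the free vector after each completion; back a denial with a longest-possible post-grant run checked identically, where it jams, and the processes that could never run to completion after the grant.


GRANT — the state after the grant stays safe, e.g. via W8, W2, W9, W6, W5, W7, W4.
Key observation: the transfer keeps a workable pool ((3, 1)); W8 starts the safe sequence.
Step-by-step check of the post-grant state:
  pool = (3, 1)
  run W8 (needs (0, 1), free (3, 1)); after release of (1, 0) the pool is (4, 1)
  run W2 (needs (4, 0), free (4, 1)); after release of (1, 3) the pool is (5, 4)
  run W9 (needs (5, 4), free (5, 4)); after release of (2, 2) the pool is (7, 6)
  run W6 (needs (4, 6), free (7, 6)); after release of (2, 2) the pool is (9, 8)
  run W5 (needs (4, 7), free (9, 8)); after release of (3, 0) the pool is (12, 8)
  run W7 (needs (11, 8), free (12, 8)); after release of (0, 2) the pool is (12, 10)
  run W4 (needs (11, 6), free (12, 10)); after release of (0, 1) the pool is (12, 11)
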